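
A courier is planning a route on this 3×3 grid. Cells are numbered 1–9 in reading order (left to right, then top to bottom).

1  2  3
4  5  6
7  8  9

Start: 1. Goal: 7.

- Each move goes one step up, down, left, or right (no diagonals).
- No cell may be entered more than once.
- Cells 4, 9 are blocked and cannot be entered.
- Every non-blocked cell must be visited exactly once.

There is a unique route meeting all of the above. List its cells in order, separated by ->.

Need to visit all 7 open cells exactly once, starting at 1 and ending at 7.
Route from 1: right 2 to 3, down 1 to 6, left 1 to 5, down 1 to 8, left 1 to 7 — 6 moves in all.
Check: all 7 open cells covered.

1 -> 2 -> 3 -> 6 -> 5 -> 8 -> 7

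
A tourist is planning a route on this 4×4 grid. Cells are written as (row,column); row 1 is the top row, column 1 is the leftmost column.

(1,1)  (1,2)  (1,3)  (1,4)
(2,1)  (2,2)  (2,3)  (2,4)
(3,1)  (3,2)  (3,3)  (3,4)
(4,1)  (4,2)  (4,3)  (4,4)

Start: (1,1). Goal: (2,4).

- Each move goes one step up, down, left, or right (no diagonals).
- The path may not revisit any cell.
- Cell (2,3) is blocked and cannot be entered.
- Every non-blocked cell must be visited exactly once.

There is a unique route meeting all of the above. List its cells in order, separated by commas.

(1,1), (2,1), (3,1), (4,1), (4,2), (4,3), (4,4), (3,4), (3,3), (3,2), (2,2), (1,2), (1,3), (1,4), (2,4)

Need to visit all 15 open cells exactly once, starting at (1,1) and ending at (2,4).
Cell (1,3) has only two open neighbours ((1,2) and (1,4)), so the path must pass straight through it: one of those is the cell it's entered from and the other is where it exits.
Route from (1,1): down 3 to (4,1), right 3 to (4,4), up 1 to (3,4), left 2 to (3,2), up 2 to (1,2), right 2 to (1,4), down 1 to (2,4) — 14 moves in all.
Check: all 15 open cells covered.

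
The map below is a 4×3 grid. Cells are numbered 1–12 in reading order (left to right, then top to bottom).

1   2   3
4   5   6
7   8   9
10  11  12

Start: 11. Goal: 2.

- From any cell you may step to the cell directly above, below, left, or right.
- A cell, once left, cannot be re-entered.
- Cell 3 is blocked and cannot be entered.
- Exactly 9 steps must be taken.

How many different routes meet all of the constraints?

Need simple routes of exactly 9 moves from 11 to 2 (Manhattan distance 3, so 3 moves are spent on a detour and 3 undoing it).
Enumerating: 11 10 7 8 9 6 5 4 1 2 | 11 12 9 6 5 8 7 4 1 2.
That gives 2 routes.

2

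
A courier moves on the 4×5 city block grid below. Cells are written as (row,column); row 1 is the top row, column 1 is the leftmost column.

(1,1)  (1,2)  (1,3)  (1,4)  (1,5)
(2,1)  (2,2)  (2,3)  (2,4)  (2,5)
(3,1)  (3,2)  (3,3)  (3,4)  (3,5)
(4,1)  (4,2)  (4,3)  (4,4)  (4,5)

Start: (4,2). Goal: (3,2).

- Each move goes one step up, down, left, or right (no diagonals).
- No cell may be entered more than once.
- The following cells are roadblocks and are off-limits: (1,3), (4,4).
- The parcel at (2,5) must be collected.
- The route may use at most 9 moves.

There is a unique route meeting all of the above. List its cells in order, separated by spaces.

(4,2) (4,3) (3,3) (3,4) (3,5) (2,5) (2,4) (2,3) (2,2) (3,2)

The budget equals the shortest possible length, so every move has to be on a shortest route through the required cells.
Route from (4,2): right 1 to (4,3), up 1 to (3,3), right 2 to (3,5), up 1 to (2,5), left 3 to (2,2), down 1 to (3,2) — 9 moves in all.
Check: all required cells visited; 9 ≤ 9 moves.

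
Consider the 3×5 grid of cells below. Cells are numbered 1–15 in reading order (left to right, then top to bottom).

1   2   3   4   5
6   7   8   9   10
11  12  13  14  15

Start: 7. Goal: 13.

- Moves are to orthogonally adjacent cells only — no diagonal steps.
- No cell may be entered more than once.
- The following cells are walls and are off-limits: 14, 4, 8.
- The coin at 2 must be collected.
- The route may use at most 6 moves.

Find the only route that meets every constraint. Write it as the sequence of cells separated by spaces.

7 2 1 6 11 12 13

The 6-move cap with required stops at 2 leaves no slack for detours.
Route from 7: up 1 to 2, left 1 to 1, down 2 to 11, right 2 to 13 — 6 moves in all.
Check: all required cells visited; 6 ≤ 6 moves.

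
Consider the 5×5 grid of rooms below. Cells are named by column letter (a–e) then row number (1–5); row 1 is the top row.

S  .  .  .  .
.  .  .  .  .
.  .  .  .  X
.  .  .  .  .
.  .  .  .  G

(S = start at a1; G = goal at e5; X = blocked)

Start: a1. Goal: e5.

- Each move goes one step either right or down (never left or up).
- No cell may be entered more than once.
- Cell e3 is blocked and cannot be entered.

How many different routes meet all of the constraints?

A right/down-only route from a1 to e5 makes exactly 4 down-moves and 4 right-moves in some order.
With no other constraints that would be C(8,4) = 70 routes.
Subtract routes through each blocked cell (inclusion–exclusion for overlaps): − through e3: 15 → 55.
That gives 55 routes.

55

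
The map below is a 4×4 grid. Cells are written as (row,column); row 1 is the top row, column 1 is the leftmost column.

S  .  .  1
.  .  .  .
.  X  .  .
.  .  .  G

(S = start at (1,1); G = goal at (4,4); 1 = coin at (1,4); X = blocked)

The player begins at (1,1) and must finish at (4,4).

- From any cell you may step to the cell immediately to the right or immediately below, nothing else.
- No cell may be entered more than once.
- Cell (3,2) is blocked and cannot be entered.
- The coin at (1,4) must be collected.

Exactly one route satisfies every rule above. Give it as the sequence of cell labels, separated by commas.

(1,1), (1,2), (1,3), (1,4), (2,4), (3,4), (4,4)

Moves only go right or down, so the column and row indices never decrease.
Route from (1,1): right 3 to (1,4), down 3 to (4,4) — 6 moves in all.
Check: all required cells visited.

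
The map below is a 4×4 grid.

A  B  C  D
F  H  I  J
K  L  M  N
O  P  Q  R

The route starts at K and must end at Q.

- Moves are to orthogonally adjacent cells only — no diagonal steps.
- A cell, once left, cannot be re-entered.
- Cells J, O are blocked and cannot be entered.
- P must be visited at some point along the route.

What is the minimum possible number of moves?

Any route passes through P somewhere between K and Q. Summing Manhattan distances along the two legs (K → P → Q) gives a lower bound of 2 + 1 = 3 moves.
A route of 3 moves achieves this: K → L → P → Q.
Since 3 matches the lower bound, it is optimal.

3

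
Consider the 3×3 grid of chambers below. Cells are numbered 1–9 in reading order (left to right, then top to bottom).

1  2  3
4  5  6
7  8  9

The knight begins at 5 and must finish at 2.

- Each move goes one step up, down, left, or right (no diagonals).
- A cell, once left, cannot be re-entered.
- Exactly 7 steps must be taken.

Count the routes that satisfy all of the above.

2

Need simple routes of exactly 7 moves from 5 to 2 (Manhattan distance 1, so 3 moves are spent on a detour and 3 undoing it).
Enumerating: 5 4 7 8 9 6 3 2 | 5 6 9 8 7 4 1 2.
That gives 2 routes.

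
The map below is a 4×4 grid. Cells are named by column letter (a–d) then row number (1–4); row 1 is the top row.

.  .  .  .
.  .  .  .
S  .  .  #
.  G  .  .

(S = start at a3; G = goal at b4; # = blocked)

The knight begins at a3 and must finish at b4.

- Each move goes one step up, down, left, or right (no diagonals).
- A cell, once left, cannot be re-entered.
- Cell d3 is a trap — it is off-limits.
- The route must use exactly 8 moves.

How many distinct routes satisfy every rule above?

Need simple routes of exactly 8 moves from a3 to b4 (Manhattan distance 2, so 3 moves are spent on a detour and 3 undoing it).
Branch systematically from the start, pruning whenever the remaining move budget drops below the Manhattan distance to b4 or differs from it in parity. Grouping the completions by first move — via a2: 8; via b3: 1 (no valid completion starts via a4) — and summing: 8 + 1 = 9.
That gives 9 routes.

9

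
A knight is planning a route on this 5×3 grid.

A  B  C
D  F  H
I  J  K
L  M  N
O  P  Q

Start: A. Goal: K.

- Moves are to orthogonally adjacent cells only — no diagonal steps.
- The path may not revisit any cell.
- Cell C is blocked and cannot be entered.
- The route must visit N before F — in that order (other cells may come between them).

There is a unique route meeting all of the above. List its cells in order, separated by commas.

The waypoints must appear in the order N, F, with no cell reused.
Route from A: down 4 to O, right 2 to Q, up 1 to N, left 1 to M, up 2 to F, right 1 to H, down 1 to K — 12 moves in all.
Check: order respected (N at step 7, F at step 10).

A, D, I, L, O, P, Q, N, M, J, F, H, K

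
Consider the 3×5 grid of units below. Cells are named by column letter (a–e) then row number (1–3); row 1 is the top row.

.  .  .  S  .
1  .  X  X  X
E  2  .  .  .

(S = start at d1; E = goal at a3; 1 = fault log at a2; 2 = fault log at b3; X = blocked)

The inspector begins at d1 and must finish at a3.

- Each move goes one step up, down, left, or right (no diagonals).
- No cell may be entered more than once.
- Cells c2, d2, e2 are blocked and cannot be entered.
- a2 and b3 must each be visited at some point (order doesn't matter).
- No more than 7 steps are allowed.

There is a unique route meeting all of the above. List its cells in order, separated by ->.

The 7-move cap with required stops at a2, b3 leaves no slack for detours.
Route from d1: 3× left (reaching a1), down to a2, right to b2, down to b3, left to a3 — 7 moves in all.
Check: all required cells visited; 7 ≤ 7 moves.

d1 -> c1 -> b1 -> a1 -> a2 -> b2 -> b3 -> a3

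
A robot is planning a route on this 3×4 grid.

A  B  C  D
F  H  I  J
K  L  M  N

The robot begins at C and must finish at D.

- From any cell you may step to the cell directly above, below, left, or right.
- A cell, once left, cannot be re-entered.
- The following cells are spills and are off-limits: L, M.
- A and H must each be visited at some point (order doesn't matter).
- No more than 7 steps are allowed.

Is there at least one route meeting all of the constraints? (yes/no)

One route that works: C → B → A → F → H → I → J → D.

yes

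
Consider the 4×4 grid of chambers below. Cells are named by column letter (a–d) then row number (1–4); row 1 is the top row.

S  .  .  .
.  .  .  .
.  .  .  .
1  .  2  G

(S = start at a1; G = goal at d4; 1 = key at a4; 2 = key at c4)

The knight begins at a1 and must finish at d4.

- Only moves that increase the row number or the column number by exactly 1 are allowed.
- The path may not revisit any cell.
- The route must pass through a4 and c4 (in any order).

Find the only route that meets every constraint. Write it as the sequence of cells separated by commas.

Moves only go right or down, so the column and row indices never decrease.
Route from a1: down 3 to a4, right 3 to d4 — 6 moves in all.
Check: all required cells visited.

a1, a2, a3, a4, b4, c4, d4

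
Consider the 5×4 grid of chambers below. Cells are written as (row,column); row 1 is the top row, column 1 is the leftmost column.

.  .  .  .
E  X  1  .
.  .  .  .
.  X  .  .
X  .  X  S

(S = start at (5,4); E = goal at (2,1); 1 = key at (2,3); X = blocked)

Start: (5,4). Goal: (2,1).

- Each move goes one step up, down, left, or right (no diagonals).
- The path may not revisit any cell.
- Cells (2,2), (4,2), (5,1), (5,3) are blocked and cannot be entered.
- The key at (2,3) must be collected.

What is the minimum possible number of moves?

8

Any route passes through (2,3) somewhere between (5,4) and (2,1). Summing Manhattan distances along the two legs ((5,4) → (2,3) → (2,1)) gives a lower bound of 4 + 2 = 6 moves.
That bound ignores the blocked cells. Measuring each leg by the fewest moves that actually steer around them ((5,4)→(2,3): 4; (2,3)→(2,1): 4) raises the lower bound to 8.
A route of 8 moves exists: (5,4) → (4,4) → (3,4) → (2,4) → (2,3) → (1,3) → (1,2) → (1,1) → (2,1).
Since 8 matches that lower bound, it is optimal.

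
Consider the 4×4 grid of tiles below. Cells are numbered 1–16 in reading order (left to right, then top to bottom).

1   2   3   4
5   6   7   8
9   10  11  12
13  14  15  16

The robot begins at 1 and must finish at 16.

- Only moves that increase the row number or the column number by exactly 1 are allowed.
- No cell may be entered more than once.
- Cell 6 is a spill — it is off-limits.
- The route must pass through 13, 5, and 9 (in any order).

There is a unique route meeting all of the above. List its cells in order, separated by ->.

Moves only go right or down, so the column and row indices never decrease.
Route from 1: down 3 to 13, right 3 to 16 — 6 moves in all.
Check: all required cells visited.

1 -> 5 -> 9 -> 13 -> 14 -> 15 -> 16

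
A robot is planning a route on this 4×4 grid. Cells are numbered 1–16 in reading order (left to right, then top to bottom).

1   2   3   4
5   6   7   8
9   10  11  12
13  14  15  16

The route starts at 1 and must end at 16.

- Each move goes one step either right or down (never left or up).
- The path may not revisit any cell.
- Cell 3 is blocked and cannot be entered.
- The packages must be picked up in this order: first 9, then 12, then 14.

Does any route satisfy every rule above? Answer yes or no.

14 lies to the left of 12, so going from 12 to 14 would need a leftward move — but moves only go right/down, so 12 cannot be visited before 14.

no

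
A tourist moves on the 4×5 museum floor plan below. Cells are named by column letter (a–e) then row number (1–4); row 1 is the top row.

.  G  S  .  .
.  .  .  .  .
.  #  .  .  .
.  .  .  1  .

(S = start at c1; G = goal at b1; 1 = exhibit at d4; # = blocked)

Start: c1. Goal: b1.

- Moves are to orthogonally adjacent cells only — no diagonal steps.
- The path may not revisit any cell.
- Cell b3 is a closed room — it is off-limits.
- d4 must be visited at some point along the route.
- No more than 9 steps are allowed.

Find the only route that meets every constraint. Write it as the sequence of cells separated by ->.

c1 -> d1 -> d2 -> d3 -> d4 -> c4 -> c3 -> c2 -> b2 -> b1

Any route must reach d4 and still end at b1 within 9 moves, so the order of the required stops is forced.
Route from c1: right to d1, 3× down (reaching d4), left to c4, 2× up (reaching c2), left to b2, up to b1 — 9 moves in all.
Check: all required cells visited; 9 ≤ 9 moves.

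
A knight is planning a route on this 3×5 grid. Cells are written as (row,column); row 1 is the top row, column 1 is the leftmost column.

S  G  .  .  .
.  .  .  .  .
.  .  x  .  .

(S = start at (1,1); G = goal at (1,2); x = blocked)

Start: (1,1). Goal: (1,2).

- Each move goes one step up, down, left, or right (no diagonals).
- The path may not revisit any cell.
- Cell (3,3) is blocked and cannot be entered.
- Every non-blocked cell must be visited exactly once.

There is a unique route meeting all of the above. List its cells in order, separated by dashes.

(1,1) - (2,1) - (3,1) - (3,2) - (2,2) - (2,3) - (2,4) - (3,4) - (3,5) - (2,5) - (1,5) - (1,4) - (1,3) - (1,2)

Need to visit all 14 open cells exactly once, starting at (1,1) and ending at (1,2).
Cell (3,5) has only two open neighbours ((2,5) and (3,4)), so the path must pass straight through it: one of those is the cell it's entered from and the other is where it exits.
Route from (1,1): down 2 to (3,1), right 1 to (3,2), up 1 to (2,2), right 2 to (2,4), down 1 to (3,4), right 1 to (3,5), up 2 to (1,5), left 3 to (1,2) — 13 moves in all.
Check: all 14 open cells covered.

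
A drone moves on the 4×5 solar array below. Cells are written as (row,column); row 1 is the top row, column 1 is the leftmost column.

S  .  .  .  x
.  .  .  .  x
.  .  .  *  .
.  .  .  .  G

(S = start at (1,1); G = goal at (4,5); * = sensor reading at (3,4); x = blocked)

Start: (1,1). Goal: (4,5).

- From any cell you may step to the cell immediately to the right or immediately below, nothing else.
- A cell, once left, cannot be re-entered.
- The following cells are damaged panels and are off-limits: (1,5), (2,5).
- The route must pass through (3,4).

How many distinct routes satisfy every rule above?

20

A right/down-only route from (1,1) to (4,5) makes exactly 3 down-moves and 4 right-moves in some order.
With no other constraints that would be C(7,3) = 35 routes.
Split at (3,4) and multiply the segment counts (each segment already excludes blocked cells): (1,1)→(3,4): 10; (3,4)→(4,5): 2; product = 20.
That gives 20 routes.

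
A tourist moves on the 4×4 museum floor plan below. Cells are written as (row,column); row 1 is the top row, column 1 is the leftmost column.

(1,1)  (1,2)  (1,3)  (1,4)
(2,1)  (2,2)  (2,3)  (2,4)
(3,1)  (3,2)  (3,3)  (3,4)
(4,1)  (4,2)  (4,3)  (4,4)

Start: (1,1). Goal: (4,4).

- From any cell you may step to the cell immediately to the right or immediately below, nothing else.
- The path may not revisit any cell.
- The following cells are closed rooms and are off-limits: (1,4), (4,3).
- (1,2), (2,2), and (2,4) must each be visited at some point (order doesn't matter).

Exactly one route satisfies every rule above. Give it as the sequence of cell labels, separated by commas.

(1,1), (1,2), (2,2), (2,3), (2,4), (3,4), (4,4)

Moves only go right or down, so the column and row indices never decrease.
Route from (1,1): right to (1,2), down to (2,2), 2× right (reaching (2,4)), 2× down (reaching (4,4)) — 6 moves in all.
Check: all required cells visited.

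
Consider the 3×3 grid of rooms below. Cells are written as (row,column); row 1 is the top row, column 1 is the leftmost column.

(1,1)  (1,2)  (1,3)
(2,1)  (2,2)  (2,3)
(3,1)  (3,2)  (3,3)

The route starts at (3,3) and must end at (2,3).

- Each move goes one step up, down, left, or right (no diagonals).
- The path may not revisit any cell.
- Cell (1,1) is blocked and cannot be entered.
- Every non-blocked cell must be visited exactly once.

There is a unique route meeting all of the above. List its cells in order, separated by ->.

(3,3) -> (3,2) -> (3,1) -> (2,1) -> (2,2) -> (1,2) -> (1,3) -> (2,3)

Need to visit all 8 open cells exactly once, starting at (3,3) and ending at (2,3).
Cell (1,3) has only two open neighbours ((2,3) and (1,2)), so the path must pass straight through it: one of those is the cell it's entered from and the other is where it exits.
Route from (3,3): 2× left (reaching (3,1)), up to (2,1), right to (2,2), up to (1,2), right to (1,3), down to (2,3) — 7 moves in all.
Check: all 8 open cells covered.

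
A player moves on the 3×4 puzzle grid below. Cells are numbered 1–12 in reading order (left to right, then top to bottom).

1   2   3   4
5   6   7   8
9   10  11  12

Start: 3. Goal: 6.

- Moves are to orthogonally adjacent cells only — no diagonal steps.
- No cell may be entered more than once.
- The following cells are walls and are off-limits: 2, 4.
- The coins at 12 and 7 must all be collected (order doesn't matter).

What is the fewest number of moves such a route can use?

6

Any route passes through 12 and 7 in some order between 3 and 6. Summing Manhattan distances along each leg and taking the cheapest ordering (3 → 7 → 12 → 6) gives a lower bound of 1 + 2 + 3 = 6 moves.
A route of 6 moves achieves this: 3 → 7 → 8 → 12 → 11 → 10 → 6.
Since 6 matches the lower bound, it is optimal.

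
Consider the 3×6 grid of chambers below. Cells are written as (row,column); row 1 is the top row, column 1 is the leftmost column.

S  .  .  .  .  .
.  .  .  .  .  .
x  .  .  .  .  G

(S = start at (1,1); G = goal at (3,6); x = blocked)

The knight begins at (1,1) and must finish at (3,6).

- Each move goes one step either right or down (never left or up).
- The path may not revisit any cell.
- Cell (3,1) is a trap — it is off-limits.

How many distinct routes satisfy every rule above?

20

A right/down-only route from (1,1) to (3,6) makes exactly 2 down-moves and 5 right-moves in some order.
With no other constraints that would be C(7,2) = 21 routes.
Subtract routes through each blocked cell (inclusion–exclusion for overlaps): − through (3,1): 1 → 20.
That gives 20 routes.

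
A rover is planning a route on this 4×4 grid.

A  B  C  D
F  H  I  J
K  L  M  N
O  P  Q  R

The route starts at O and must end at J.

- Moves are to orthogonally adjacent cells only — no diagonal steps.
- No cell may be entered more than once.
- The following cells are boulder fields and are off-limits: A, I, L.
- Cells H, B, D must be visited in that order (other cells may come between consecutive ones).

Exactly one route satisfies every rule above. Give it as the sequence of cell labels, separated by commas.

O, K, F, H, B, C, D, J

The waypoints must appear in the order H, B, D, with no cell reused.
Route from O: 2× up (reaching F), right to H, up to B, 2× right (reaching D), down to J — 7 moves in all.
Check: order respected (H at step 3, B at step 4, D at step 6).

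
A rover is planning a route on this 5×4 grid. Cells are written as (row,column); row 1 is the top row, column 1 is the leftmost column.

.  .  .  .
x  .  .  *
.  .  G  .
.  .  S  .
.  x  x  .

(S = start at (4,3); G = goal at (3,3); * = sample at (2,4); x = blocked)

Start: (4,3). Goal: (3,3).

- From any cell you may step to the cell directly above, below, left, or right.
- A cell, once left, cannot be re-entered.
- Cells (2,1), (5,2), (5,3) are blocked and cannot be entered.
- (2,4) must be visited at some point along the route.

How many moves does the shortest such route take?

Any route passes through (2,4) somewhere between (4,3) and (3,3). Summing Manhattan distances along the two legs ((4,3) → (2,4) → (3,3)) gives a lower bound of 3 + 2 = 5 moves.
A route of 5 moves achieves this: (4,3) → (4,4) → (3,4) → (2,4) → (2,3) → (3,3).
Since 5 matches the lower bound, it is optimal.

5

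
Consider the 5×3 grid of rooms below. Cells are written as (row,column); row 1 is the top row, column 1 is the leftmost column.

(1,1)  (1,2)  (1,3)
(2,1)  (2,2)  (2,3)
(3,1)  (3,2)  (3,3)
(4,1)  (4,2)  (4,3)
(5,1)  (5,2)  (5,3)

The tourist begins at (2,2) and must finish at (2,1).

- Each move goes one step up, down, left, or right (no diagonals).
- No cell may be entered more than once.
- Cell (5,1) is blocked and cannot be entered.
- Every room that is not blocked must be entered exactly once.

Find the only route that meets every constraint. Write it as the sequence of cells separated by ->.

(2,2) -> (3,2) -> (3,1) -> (4,1) -> (4,2) -> (5,2) -> (5,3) -> (4,3) -> (3,3) -> (2,3) -> (1,3) -> (1,2) -> (1,1) -> (2,1)

Need to visit all 14 open cells exactly once, starting at (2,2) and ending at (2,1).
Route from (2,2): down 1 to (3,2), left 1 to (3,1), down 1 to (4,1), right 1 to (4,2), down 1 to (5,2), right 1 to (5,3), up 4 to (1,3), left 2 to (1,1), down 1 to (2,1) — 13 moves in all.
Check: all 14 open cells covered.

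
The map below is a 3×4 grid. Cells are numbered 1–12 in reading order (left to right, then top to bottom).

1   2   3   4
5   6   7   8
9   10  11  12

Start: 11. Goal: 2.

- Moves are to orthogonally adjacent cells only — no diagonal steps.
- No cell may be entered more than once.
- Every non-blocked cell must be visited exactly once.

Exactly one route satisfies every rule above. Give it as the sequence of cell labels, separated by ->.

11 -> 12 -> 8 -> 4 -> 3 -> 7 -> 6 -> 10 -> 9 -> 5 -> 1 -> 2

Need to visit all 12 open cells exactly once, starting at 11 and ending at 2.
Cell 12 has only two open neighbours (8 and 11), so the path must pass straight through it: one of those is the cell it's entered from and the other is where it exits.
Route from 11: right to 12, 2× up (reaching 4), left to 3, down to 7, left to 6, down to 10, left to 9, 2× up (reaching 1), right to 2 — 11 moves in all.
Check: all 12 open cells covered.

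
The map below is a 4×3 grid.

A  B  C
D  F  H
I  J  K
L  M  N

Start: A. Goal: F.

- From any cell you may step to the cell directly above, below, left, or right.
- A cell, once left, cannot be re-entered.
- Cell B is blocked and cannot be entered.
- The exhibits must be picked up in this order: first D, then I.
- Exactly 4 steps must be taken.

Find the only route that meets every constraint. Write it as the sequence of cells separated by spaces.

A D I J F

The waypoints must appear in the order D, I, with no cell reused.
Route from A: 2× down (reaching I), right to J, up to F — 4 moves in all.
Check: order respected (D at step 1, I at step 2); 4 moves as required.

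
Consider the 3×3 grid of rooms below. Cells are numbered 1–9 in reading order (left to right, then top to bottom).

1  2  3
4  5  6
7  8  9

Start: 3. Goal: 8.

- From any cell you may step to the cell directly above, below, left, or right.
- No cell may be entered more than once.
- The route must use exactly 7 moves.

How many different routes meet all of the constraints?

Need simple routes of exactly 7 moves from 3 to 8 (Manhattan distance 3, so 2 moves are spent on a detour and 2 undoing it).
Enumerating: 3 6 5 2 1 4 7 8 | 3 2 1 4 5 6 9 8.
That gives 2 routes.

2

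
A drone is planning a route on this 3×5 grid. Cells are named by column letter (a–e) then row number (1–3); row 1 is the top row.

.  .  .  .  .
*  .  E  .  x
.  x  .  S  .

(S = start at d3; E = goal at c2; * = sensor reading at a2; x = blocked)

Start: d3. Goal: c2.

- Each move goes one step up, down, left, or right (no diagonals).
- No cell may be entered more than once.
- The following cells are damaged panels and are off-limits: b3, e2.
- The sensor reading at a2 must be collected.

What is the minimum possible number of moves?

Any route passes through a2 somewhere between d3 and c2. Summing Manhattan distances along the two legs (d3 → a2 → c2) gives a lower bound of 4 + 2 = 6 moves.
The shortest route satisfying every rule uses 8 moves: d3 → d2 → d1 → c1 → b1 → a1 → a2 → b2 → c2.
The no-revisit rule (legs can't share cells) pushes the minimum above the 6-move bound; an exhaustive check rules out every length from 6 to 7, leaving 8 as the minimum.

8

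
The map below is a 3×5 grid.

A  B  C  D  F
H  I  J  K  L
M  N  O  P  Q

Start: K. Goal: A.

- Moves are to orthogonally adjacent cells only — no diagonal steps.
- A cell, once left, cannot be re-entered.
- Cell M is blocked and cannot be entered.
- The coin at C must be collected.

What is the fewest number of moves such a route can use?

Any route passes through C somewhere between K and A. Summing Manhattan distances along the two legs (K → C → A) gives a lower bound of 2 + 2 = 4 moves.
A route of 4 moves achieves this: K → D → C → B → A.
Since 4 matches the lower bound, it is optimal.

4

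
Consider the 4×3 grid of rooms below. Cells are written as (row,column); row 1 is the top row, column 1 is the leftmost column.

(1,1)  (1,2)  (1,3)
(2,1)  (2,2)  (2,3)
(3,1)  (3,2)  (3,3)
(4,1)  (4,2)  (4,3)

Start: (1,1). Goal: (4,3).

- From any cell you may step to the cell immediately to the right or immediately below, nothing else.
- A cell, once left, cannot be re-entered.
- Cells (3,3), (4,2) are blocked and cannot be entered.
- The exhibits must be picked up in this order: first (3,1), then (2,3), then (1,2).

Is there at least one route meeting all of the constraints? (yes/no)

(2,3) lies above (3,1), so going from (3,1) to (2,3) would need an upward move — but moves only go right/down, so (3,1) cannot be visited before (2,3).

no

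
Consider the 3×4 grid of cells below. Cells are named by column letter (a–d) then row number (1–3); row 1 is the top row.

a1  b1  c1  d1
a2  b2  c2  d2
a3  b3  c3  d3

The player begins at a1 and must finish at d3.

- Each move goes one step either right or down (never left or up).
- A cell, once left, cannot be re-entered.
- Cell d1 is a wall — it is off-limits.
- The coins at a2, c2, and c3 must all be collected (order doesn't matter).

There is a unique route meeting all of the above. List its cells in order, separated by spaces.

a1 a2 b2 c2 c3 d3

Moves only go right or down, so the column and row indices never decrease.
Route from a1: down to a2, 2× right (reaching c2), down to c3, right to d3 — 5 moves in all.
Check: all required cells visited.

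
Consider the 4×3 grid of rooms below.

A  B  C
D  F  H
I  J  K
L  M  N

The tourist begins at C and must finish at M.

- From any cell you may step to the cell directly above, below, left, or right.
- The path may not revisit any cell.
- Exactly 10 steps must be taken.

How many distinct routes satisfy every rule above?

Need simple routes of exactly 10 moves from C to M (Manhattan distance 4, so 3 moves are spent on a detour and 3 undoing it).
Enumerating: C H K J F B A D I L M | C H F B A D I J K N M | C B A D I J F H K N M | C B A D F H K J I L M.
That gives 4 routes.

4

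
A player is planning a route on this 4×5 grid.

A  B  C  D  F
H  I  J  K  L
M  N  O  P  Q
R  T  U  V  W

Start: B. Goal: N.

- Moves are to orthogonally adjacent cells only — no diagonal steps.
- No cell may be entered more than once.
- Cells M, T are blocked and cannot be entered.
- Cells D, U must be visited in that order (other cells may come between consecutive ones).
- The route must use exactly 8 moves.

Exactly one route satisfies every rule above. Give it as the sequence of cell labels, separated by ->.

The waypoints must appear in the order D, U, with no cell reused.
Route from B: 2× right (reaching D), 3× down (reaching V), left to U, up to O, left to N — 8 moves in all.
Check: order respected (D at step 2, U at step 6); 8 moves as required.

B -> C -> D -> K -> P -> V -> U -> O -> N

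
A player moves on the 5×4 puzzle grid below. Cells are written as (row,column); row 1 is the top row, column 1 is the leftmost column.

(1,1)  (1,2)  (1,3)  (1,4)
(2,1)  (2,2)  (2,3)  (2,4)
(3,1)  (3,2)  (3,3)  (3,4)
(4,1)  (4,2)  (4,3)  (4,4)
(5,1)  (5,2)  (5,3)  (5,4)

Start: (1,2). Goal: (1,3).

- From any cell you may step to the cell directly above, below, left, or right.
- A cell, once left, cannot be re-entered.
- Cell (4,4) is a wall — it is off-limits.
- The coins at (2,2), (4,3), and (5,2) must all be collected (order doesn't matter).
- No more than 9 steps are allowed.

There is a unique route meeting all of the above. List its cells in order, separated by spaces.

Any route must reach (2,2), (4,3), and (5,2) and still end at (1,3) within 9 moves, so the order of the required stops is forced.
Route from (1,2): 4× down (reaching (5,2)), right to (5,3), 4× up (reaching (1,3)) — 9 moves in all.
Check: all required cells visited; 9 ≤ 9 moves.

(1,2) (2,2) (3,2) (4,2) (5,2) (5,3) (4,3) (3,3) (2,3) (1,3)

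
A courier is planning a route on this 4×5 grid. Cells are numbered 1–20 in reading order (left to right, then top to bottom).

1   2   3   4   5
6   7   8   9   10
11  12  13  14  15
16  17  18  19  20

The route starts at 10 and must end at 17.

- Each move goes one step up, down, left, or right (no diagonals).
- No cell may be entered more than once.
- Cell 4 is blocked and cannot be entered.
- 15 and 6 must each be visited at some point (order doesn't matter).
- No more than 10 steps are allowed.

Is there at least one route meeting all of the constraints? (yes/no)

yes

One route that works: 10 → 15 → 14 → 9 → 8 → 7 → 6 → 11 → 16 → 17.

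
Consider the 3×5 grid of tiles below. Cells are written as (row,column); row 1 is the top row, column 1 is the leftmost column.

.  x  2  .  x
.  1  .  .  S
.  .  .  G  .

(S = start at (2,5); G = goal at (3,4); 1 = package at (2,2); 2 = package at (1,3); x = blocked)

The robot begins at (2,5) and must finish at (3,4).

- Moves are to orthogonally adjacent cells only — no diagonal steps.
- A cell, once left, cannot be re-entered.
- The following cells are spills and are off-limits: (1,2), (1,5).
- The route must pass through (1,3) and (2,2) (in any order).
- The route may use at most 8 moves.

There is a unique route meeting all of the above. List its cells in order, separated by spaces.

The budget equals the shortest possible length, so every move has to be on a shortest route through the required cells.
Route from (2,5): left 1 to (2,4), up 1 to (1,4), left 1 to (1,3), down 1 to (2,3), left 1 to (2,2), down 1 to (3,2), right 2 to (3,4) — 8 moves in all.
Check: all required cells visited; 8 ≤ 8 moves.

(2,5) (2,4) (1,4) (1,3) (2,3) (2,2) (3,2) (3,3) (3,4)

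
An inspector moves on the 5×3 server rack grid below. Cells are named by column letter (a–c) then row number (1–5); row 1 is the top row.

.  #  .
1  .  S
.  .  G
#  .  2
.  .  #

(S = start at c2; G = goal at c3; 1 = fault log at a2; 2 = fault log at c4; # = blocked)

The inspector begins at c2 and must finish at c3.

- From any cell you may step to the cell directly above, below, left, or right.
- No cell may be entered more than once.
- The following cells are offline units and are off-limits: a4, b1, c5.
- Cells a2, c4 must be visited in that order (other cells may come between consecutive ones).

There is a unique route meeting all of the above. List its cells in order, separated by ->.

The waypoints must appear in the order a2, c4, with no cell reused.
Route from c2: 2× left (reaching a2), down to a3, right to b3, down to b4, right to c4, up to c3 — 7 moves in all.
Check: order respected (1 at step 2, 2 at step 6).

c2 -> b2 -> a2 -> a3 -> b3 -> b4 -> c4 -> c3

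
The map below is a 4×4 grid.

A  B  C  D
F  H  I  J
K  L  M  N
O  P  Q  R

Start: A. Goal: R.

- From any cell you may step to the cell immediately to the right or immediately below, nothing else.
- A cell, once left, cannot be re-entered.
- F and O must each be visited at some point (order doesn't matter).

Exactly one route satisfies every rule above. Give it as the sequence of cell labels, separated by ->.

Moves only go right or down, so the column and row indices never decrease.
Route from A: 3× down (reaching O), 3× right (reaching R) — 6 moves in all.
Check: all required cells visited.

A -> F -> K -> O -> P -> Q -> R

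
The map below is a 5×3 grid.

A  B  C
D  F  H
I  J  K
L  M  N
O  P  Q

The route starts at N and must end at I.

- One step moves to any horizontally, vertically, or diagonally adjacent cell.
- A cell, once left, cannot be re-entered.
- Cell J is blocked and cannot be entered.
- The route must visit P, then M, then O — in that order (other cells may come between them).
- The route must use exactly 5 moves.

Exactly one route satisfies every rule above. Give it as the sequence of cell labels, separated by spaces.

N P M O L I

The waypoints must appear in the order P, M, O, with no cell reused.
Route from N: down-left to P, up to M, down-left to O, 2× up (reaching I) — 5 moves in all.
Check: order respected (P at step 1, M at step 2, O at step 3); 5 moves as required.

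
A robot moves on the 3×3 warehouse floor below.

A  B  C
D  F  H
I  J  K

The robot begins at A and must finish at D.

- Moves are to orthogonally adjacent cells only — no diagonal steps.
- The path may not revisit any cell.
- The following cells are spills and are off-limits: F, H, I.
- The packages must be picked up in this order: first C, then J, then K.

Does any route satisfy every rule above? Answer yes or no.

The blocked cells wall J off from A completely — no sequence of moves reaches it at all, so no route can satisfy the rules.

no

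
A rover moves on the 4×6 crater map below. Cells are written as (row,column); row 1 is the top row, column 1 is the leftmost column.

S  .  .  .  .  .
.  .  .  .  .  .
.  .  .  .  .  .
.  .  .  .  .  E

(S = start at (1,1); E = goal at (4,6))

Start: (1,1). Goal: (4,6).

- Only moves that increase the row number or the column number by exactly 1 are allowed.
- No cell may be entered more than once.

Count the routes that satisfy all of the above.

56

A right/down-only route from (1,1) to (4,6) makes exactly 3 down-moves and 5 right-moves in some order.
With no other constraints that would be C(8,3) = 56 routes.
That gives 56 routes.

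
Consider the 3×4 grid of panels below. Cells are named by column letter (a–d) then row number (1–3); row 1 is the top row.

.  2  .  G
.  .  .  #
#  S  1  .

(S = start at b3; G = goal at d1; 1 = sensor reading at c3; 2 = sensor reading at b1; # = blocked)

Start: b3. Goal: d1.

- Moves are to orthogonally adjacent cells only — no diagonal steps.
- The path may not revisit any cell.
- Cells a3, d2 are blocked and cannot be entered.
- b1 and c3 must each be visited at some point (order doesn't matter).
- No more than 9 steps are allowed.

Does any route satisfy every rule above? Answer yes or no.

yes

One route that works: b3 → c3 → c2 → b2 → b1 → c1 → d1.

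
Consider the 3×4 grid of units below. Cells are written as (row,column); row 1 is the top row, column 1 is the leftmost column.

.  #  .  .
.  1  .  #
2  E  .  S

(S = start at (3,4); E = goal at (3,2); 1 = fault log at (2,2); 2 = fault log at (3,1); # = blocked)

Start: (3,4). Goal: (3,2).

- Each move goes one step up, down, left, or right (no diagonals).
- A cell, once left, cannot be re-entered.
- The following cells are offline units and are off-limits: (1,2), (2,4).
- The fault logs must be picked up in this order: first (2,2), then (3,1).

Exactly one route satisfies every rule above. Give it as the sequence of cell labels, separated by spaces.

The waypoints must appear in the order (2,2), (3,1), with no cell reused.
Route from (3,4): left to (3,3), up to (2,3), 2× left (reaching (2,1)), down to (3,1), right to (3,2) — 6 moves in all.
Check: order respected (1 at step 3, 2 at step 5).

(3,4) (3,3) (2,3) (2,2) (2,1) (3,1) (3,2)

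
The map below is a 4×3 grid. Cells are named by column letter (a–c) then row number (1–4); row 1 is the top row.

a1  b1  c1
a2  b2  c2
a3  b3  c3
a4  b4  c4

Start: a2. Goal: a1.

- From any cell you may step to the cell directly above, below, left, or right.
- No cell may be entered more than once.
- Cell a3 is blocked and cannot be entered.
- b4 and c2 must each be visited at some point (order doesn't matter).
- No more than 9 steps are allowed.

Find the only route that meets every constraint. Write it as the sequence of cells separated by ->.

The budget equals the shortest possible length, so every move has to be on a shortest route through the required cells.
Route from a2: right to b2, 2× down (reaching b4), right to c4, 3× up (reaching c1), 2× left (reaching a1) — 9 moves in all.
Check: all required cells visited; 9 ≤ 9 moves.

a2 -> b2 -> b3 -> b4 -> c4 -> c3 -> c2 -> c1 -> b1 -> a1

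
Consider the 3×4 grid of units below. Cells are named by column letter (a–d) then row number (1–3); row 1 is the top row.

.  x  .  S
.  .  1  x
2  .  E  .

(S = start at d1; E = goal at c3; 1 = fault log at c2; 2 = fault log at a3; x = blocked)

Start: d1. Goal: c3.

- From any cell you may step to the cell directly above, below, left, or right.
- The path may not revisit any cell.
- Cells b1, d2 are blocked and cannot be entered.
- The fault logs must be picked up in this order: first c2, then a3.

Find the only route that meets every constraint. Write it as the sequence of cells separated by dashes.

d1 - c1 - c2 - b2 - a2 - a3 - b3 - c3

The waypoints must appear in the order c2, a3, with no cell reused.
Route from d1: left 1 to c1, down 1 to c2, left 2 to a2, down 1 to a3, right 2 to c3 — 7 moves in all.
Check: order respected (1 at step 2, 2 at step 5).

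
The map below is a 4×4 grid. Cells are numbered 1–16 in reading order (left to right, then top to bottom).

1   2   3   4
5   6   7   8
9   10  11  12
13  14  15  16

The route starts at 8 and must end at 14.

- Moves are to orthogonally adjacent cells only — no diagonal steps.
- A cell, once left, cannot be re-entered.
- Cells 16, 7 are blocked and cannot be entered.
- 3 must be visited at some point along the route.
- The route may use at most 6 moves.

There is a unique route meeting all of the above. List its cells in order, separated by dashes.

The budget equals the shortest possible length, so every move has to be on a shortest route through the required cells.
Route from 8: up 1 to 4, left 2 to 2, down 3 to 14 — 6 moves in all.
Check: all required cells visited; 6 ≤ 6 moves.

8 - 4 - 3 - 2 - 6 - 10 - 14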